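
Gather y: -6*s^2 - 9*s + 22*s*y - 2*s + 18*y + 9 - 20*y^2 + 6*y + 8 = -6*s^2 - 11*s - 20*y^2 + y*(22*s + 24) + 17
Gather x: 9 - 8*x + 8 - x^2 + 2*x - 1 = -x^2 - 6*x + 16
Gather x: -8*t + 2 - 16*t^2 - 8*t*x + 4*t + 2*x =-16*t^2 - 4*t + x*(2 - 8*t) + 2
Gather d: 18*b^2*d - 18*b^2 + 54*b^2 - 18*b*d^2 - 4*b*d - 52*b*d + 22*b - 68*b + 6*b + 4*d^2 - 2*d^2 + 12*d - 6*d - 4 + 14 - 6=36*b^2 - 40*b + d^2*(2 - 18*b) + d*(18*b^2 - 56*b + 6) + 4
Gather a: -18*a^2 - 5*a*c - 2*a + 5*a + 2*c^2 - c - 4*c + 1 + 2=-18*a^2 + a*(3 - 5*c) + 2*c^2 - 5*c + 3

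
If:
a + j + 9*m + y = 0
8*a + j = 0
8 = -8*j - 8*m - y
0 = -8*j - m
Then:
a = 8/121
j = -64/121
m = 512/121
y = -4552/121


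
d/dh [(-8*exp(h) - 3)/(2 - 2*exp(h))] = -11/(8*sinh(h/2)^2)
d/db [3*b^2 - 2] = 6*b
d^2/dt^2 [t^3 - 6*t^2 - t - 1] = 6*t - 12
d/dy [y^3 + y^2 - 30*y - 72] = 3*y^2 + 2*y - 30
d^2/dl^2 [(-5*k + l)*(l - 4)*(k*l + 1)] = -10*k^2 + 6*k*l - 8*k + 2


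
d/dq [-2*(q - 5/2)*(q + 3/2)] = 2 - 4*q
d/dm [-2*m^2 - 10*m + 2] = -4*m - 10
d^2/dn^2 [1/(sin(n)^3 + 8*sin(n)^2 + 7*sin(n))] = (-9*sin(n)^2 - 79*sin(n) - 179 + 139/sin(n) + 238/sin(n)^2 + 98/sin(n)^3)/((sin(n) + 1)^2*(sin(n) + 7)^3)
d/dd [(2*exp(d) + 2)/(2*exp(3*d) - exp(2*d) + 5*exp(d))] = 2*(-4*exp(3*d) - 5*exp(2*d) + 2*exp(d) - 5)*exp(-d)/(4*exp(4*d) - 4*exp(3*d) + 21*exp(2*d) - 10*exp(d) + 25)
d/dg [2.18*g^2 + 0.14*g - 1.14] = 4.36*g + 0.14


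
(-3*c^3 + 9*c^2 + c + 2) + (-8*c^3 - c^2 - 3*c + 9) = -11*c^3 + 8*c^2 - 2*c + 11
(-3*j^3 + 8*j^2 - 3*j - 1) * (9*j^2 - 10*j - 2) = -27*j^5 + 102*j^4 - 101*j^3 + 5*j^2 + 16*j + 2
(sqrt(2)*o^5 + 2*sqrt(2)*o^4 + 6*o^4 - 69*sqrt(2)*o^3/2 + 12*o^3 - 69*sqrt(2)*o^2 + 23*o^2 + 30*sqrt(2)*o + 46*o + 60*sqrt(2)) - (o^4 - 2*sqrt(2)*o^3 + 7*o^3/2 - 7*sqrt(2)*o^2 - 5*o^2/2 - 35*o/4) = sqrt(2)*o^5 + 2*sqrt(2)*o^4 + 5*o^4 - 65*sqrt(2)*o^3/2 + 17*o^3/2 - 62*sqrt(2)*o^2 + 51*o^2/2 + 30*sqrt(2)*o + 219*o/4 + 60*sqrt(2)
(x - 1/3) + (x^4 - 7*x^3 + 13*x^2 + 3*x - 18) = x^4 - 7*x^3 + 13*x^2 + 4*x - 55/3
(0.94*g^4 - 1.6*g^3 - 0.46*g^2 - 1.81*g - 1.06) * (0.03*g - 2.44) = 0.0282*g^5 - 2.3416*g^4 + 3.8902*g^3 + 1.0681*g^2 + 4.3846*g + 2.5864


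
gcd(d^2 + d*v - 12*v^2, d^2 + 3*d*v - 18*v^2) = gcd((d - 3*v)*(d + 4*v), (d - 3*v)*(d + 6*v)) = -d + 3*v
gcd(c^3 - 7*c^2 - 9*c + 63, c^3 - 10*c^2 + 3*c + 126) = c^2 - 4*c - 21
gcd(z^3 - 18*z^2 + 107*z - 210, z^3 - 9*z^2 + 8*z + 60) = z^2 - 11*z + 30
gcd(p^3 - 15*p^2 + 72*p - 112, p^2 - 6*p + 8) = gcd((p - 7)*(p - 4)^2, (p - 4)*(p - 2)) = p - 4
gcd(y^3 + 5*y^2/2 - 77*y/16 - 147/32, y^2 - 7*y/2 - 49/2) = y + 7/2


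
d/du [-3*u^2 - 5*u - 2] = -6*u - 5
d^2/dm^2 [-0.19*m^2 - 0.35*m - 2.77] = -0.380000000000000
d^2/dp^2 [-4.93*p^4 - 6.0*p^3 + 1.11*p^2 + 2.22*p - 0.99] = -59.16*p^2 - 36.0*p + 2.22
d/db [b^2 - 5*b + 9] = 2*b - 5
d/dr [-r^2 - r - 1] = -2*r - 1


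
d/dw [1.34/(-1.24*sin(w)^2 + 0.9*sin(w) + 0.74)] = (3.3232*sin(w) - 1.206)*cos(w)/(-1.24*sin(w)^2 + 0.9*sin(w) + 0.74)^2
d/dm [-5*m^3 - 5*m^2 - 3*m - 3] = -15*m^2 - 10*m - 3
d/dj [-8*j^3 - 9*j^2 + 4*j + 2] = -24*j^2 - 18*j + 4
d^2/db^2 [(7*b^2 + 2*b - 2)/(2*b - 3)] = 134/(8*b^3 - 36*b^2 + 54*b - 27)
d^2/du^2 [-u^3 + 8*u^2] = 16 - 6*u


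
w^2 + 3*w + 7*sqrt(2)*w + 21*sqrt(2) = (w + 3)*(w + 7*sqrt(2))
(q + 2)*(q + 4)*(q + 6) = q^3 + 12*q^2 + 44*q + 48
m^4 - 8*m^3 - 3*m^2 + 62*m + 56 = (m - 7)*(m - 4)*(m + 1)*(m + 2)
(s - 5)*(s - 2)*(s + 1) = s^3 - 6*s^2 + 3*s + 10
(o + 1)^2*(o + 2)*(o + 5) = o^4 + 9*o^3 + 25*o^2 + 27*o + 10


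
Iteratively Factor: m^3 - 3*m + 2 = (m - 1)*(m^2 + m - 2) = (m - 1)*(m + 2)*(m - 1)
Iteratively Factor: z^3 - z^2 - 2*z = (z)*(z^2 - z - 2) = z*(z + 1)*(z - 2)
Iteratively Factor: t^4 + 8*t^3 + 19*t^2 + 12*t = (t + 1)*(t^3 + 7*t^2 + 12*t) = t*(t + 1)*(t^2 + 7*t + 12) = t*(t + 1)*(t + 3)*(t + 4)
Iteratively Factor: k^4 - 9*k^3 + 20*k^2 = (k - 5)*(k^3 - 4*k^2) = k*(k - 5)*(k^2 - 4*k) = k*(k - 5)*(k - 4)*(k)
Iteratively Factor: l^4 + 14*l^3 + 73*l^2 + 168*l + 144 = (l + 4)*(l^3 + 10*l^2 + 33*l + 36) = (l + 3)*(l + 4)*(l^2 + 7*l + 12) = (l + 3)*(l + 4)^2*(l + 3)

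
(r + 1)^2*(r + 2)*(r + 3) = r^4 + 7*r^3 + 17*r^2 + 17*r + 6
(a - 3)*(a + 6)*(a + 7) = a^3 + 10*a^2 + 3*a - 126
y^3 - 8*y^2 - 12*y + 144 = (y - 6)^2*(y + 4)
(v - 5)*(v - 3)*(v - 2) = v^3 - 10*v^2 + 31*v - 30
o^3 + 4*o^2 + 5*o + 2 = (o + 1)^2*(o + 2)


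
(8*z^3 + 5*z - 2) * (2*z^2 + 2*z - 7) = 16*z^5 + 16*z^4 - 46*z^3 + 6*z^2 - 39*z + 14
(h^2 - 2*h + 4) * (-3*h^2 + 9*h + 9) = -3*h^4 + 15*h^3 - 21*h^2 + 18*h + 36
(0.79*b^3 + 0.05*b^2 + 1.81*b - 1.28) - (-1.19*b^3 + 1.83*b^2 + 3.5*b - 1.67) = 1.98*b^3 - 1.78*b^2 - 1.69*b + 0.39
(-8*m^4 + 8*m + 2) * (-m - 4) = 8*m^5 + 32*m^4 - 8*m^2 - 34*m - 8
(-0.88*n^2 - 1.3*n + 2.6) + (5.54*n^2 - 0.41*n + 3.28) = 4.66*n^2 - 1.71*n + 5.88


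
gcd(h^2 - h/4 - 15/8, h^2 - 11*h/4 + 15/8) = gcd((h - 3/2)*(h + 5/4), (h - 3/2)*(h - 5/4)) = h - 3/2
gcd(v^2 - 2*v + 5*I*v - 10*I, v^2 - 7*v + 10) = v - 2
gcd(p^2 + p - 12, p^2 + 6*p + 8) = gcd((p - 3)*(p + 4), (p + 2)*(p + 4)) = p + 4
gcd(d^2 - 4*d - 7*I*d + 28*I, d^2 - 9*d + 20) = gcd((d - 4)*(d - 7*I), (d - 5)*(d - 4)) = d - 4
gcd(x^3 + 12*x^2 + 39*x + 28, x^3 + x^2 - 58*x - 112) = x + 7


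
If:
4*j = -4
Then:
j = -1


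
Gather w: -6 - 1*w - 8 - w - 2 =-2*w - 16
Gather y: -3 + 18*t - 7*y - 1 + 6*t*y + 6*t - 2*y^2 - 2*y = 24*t - 2*y^2 + y*(6*t - 9) - 4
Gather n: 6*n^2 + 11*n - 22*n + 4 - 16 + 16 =6*n^2 - 11*n + 4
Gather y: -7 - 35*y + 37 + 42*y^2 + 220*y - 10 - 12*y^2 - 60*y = 30*y^2 + 125*y + 20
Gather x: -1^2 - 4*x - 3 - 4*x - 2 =-8*x - 6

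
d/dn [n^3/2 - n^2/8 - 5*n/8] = 3*n^2/2 - n/4 - 5/8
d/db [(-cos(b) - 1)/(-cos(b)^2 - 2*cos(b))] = (sin(b) + 2*sin(b)/cos(b)^2 + 2*tan(b))/(cos(b) + 2)^2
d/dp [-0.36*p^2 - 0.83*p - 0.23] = -0.72*p - 0.83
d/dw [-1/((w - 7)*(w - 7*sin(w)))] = (w + (1 - 7*cos(w))*(w - 7) - 7*sin(w))/((w - 7)^2*(w - 7*sin(w))^2)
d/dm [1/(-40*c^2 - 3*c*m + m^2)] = (3*c - 2*m)/(40*c^2 + 3*c*m - m^2)^2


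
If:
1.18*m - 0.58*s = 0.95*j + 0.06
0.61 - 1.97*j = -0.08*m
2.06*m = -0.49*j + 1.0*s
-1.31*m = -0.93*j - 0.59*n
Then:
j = 0.03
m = -6.81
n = -15.17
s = -14.01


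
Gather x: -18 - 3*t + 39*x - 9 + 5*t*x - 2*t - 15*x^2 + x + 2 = -5*t - 15*x^2 + x*(5*t + 40) - 25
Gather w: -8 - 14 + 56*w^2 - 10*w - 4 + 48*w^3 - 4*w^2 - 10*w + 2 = 48*w^3 + 52*w^2 - 20*w - 24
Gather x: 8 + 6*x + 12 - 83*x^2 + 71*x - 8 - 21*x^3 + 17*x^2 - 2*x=-21*x^3 - 66*x^2 + 75*x + 12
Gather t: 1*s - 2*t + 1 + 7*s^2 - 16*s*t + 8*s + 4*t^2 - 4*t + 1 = 7*s^2 + 9*s + 4*t^2 + t*(-16*s - 6) + 2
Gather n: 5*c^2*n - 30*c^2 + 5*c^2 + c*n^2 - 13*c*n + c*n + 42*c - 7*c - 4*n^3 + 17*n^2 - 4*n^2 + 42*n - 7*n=-25*c^2 + 35*c - 4*n^3 + n^2*(c + 13) + n*(5*c^2 - 12*c + 35)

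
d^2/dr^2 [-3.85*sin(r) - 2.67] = 3.85*sin(r)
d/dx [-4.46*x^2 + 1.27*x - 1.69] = 1.27 - 8.92*x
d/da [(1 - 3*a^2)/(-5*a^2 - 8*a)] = 2*(12*a^2 + 5*a + 4)/(a^2*(25*a^2 + 80*a + 64))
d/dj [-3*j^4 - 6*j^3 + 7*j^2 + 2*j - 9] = -12*j^3 - 18*j^2 + 14*j + 2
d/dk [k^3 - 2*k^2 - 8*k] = 3*k^2 - 4*k - 8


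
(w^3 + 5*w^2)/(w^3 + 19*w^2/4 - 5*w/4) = 4*w/(4*w - 1)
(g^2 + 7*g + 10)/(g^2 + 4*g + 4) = (g + 5)/(g + 2)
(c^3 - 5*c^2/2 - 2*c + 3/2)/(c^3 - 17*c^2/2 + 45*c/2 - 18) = (2*c^2 + c - 1)/(2*c^2 - 11*c + 12)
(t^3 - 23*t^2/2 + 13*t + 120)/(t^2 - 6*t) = t - 11/2 - 20/t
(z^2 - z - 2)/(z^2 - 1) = (z - 2)/(z - 1)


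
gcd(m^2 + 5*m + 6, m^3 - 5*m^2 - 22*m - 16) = m + 2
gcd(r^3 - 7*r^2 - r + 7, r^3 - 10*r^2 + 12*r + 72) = 1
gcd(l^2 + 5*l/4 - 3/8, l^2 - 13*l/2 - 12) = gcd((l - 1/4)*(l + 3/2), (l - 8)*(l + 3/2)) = l + 3/2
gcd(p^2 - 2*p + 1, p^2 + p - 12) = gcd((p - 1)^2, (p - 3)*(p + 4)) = 1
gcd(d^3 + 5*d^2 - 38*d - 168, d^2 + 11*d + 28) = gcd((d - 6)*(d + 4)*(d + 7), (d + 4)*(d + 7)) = d^2 + 11*d + 28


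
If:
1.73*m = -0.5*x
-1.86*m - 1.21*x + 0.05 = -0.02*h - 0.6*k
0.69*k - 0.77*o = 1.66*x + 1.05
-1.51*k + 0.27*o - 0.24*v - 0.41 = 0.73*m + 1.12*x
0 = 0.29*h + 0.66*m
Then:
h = 0.657763603747259*x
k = 1.09878745598299*x - 0.0833333333333333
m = -0.289017341040462*x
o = -1.17121643554771*x - 1.43831168831169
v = -12.0183951548861*x - 2.80212842712843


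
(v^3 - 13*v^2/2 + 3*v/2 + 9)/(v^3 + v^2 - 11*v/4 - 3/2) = 2*(v^2 - 5*v - 6)/(2*v^2 + 5*v + 2)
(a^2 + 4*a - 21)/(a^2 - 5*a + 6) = (a + 7)/(a - 2)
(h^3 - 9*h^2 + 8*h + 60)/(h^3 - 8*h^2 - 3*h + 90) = (h + 2)/(h + 3)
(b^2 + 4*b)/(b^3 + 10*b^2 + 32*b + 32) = b/(b^2 + 6*b + 8)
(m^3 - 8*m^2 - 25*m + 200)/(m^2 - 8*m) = m - 25/m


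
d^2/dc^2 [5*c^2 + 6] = 10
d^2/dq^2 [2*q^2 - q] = 4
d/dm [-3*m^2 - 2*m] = -6*m - 2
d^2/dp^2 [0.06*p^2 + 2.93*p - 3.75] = 0.120000000000000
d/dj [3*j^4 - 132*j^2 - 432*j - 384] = 12*j^3 - 264*j - 432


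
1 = 1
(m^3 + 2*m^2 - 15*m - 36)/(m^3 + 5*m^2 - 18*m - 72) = (m + 3)/(m + 6)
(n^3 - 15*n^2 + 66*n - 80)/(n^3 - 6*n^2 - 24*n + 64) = (n - 5)/(n + 4)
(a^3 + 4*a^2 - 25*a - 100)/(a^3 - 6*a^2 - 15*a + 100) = (a + 5)/(a - 5)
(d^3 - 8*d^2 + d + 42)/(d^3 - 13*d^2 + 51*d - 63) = (d + 2)/(d - 3)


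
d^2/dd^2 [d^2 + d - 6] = 2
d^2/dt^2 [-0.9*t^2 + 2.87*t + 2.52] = -1.80000000000000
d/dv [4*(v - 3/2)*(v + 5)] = 8*v + 14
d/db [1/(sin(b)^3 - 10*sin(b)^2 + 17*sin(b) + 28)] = (-3*sin(b)^2 + 20*sin(b) - 17)*cos(b)/(sin(b)^3 - 10*sin(b)^2 + 17*sin(b) + 28)^2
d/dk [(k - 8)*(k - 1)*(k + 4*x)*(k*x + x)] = 2*x*(2*k^3 + 6*k^2*x - 12*k^2 - 32*k*x - k - 2*x + 4)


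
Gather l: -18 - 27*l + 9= -27*l - 9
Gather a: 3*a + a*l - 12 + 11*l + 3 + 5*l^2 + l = a*(l + 3) + 5*l^2 + 12*l - 9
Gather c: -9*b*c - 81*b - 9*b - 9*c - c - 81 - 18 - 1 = -90*b + c*(-9*b - 10) - 100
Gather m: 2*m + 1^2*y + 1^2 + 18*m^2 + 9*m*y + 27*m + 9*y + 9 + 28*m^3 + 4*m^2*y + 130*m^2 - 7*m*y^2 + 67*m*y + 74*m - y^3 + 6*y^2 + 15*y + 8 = 28*m^3 + m^2*(4*y + 148) + m*(-7*y^2 + 76*y + 103) - y^3 + 6*y^2 + 25*y + 18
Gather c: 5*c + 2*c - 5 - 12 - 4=7*c - 21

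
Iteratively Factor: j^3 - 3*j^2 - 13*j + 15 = (j + 3)*(j^2 - 6*j + 5) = (j - 1)*(j + 3)*(j - 5)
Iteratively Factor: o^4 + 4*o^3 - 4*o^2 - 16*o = (o + 2)*(o^3 + 2*o^2 - 8*o) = (o + 2)*(o + 4)*(o^2 - 2*o) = (o - 2)*(o + 2)*(o + 4)*(o)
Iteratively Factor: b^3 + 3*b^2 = (b)*(b^2 + 3*b) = b^2*(b + 3)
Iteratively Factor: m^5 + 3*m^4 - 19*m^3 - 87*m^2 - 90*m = (m + 3)*(m^4 - 19*m^2 - 30*m) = m*(m + 3)*(m^3 - 19*m - 30) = m*(m + 3)^2*(m^2 - 3*m - 10) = m*(m - 5)*(m + 3)^2*(m + 2)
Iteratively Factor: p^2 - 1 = (p + 1)*(p - 1)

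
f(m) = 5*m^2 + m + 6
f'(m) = 10*m + 1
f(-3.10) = 50.95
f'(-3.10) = -30.00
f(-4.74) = 113.60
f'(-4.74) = -46.40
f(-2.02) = 24.38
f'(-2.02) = -19.20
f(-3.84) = 75.89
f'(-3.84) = -37.40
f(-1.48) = 15.47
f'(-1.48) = -13.80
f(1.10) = 13.15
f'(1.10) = 12.00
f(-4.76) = 114.53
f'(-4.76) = -46.60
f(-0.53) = 6.87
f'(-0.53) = -4.30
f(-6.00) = 180.00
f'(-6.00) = -59.00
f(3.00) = 54.00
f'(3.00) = 31.00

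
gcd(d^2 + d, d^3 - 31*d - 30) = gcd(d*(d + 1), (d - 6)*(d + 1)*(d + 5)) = d + 1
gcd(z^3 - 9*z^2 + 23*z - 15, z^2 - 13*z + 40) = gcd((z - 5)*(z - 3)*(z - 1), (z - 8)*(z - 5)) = z - 5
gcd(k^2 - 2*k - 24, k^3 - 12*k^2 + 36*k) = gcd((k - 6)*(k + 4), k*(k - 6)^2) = k - 6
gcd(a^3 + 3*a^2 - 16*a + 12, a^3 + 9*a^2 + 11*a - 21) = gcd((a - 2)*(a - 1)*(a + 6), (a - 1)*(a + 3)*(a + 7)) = a - 1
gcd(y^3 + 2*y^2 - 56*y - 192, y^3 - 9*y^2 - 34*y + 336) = y^2 - 2*y - 48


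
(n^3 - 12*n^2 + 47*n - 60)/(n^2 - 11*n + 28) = (n^2 - 8*n + 15)/(n - 7)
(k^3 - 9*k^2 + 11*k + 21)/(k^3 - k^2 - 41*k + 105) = (k^2 - 6*k - 7)/(k^2 + 2*k - 35)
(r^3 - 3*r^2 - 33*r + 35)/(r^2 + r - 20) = (r^2 - 8*r + 7)/(r - 4)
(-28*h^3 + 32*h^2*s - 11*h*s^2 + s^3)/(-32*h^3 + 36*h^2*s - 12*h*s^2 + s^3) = (-7*h + s)/(-8*h + s)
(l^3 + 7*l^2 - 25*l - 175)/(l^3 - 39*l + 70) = (l + 5)/(l - 2)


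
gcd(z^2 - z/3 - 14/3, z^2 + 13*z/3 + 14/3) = z + 2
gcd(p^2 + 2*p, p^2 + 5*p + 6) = p + 2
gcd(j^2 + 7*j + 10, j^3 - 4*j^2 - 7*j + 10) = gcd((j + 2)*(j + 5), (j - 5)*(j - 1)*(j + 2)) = j + 2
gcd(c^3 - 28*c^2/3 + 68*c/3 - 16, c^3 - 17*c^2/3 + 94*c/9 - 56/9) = c^2 - 10*c/3 + 8/3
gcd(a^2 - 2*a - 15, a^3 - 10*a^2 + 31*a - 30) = a - 5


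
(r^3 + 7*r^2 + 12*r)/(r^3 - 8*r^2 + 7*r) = (r^2 + 7*r + 12)/(r^2 - 8*r + 7)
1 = 1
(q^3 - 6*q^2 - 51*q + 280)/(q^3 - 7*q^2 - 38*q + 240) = (q + 7)/(q + 6)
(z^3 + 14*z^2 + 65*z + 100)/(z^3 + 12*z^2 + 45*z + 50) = (z + 4)/(z + 2)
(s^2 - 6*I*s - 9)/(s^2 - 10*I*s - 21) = (s - 3*I)/(s - 7*I)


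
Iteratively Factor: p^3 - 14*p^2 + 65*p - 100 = (p - 5)*(p^2 - 9*p + 20) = (p - 5)^2*(p - 4)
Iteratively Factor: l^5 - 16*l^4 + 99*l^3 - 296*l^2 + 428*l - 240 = (l - 3)*(l^4 - 13*l^3 + 60*l^2 - 116*l + 80) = (l - 4)*(l - 3)*(l^3 - 9*l^2 + 24*l - 20) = (l - 4)*(l - 3)*(l - 2)*(l^2 - 7*l + 10) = (l - 5)*(l - 4)*(l - 3)*(l - 2)*(l - 2)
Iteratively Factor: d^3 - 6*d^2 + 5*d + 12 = (d + 1)*(d^2 - 7*d + 12) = (d - 4)*(d + 1)*(d - 3)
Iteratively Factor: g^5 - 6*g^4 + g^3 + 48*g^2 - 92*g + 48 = (g - 2)*(g^4 - 4*g^3 - 7*g^2 + 34*g - 24) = (g - 2)*(g - 1)*(g^3 - 3*g^2 - 10*g + 24) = (g - 2)^2*(g - 1)*(g^2 - g - 12) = (g - 4)*(g - 2)^2*(g - 1)*(g + 3)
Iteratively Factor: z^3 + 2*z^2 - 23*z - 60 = (z + 4)*(z^2 - 2*z - 15) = (z - 5)*(z + 4)*(z + 3)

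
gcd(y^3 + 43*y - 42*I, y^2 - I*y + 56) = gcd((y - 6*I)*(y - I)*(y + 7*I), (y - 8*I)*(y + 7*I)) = y + 7*I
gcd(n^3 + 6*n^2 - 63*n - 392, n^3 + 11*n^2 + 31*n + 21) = n + 7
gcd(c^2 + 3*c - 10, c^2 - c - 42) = 1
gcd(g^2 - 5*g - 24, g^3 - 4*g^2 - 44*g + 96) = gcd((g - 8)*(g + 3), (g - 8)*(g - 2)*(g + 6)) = g - 8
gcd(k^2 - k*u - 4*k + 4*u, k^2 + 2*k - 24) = k - 4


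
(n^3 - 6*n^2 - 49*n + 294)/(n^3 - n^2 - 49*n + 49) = (n - 6)/(n - 1)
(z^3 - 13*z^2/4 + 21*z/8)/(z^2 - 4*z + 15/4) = z*(4*z - 7)/(2*(2*z - 5))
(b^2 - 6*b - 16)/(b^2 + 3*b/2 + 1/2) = 2*(b^2 - 6*b - 16)/(2*b^2 + 3*b + 1)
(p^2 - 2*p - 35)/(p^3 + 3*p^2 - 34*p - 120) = (p - 7)/(p^2 - 2*p - 24)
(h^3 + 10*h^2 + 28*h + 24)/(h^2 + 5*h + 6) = (h^2 + 8*h + 12)/(h + 3)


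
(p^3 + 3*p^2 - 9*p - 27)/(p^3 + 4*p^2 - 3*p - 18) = (p - 3)/(p - 2)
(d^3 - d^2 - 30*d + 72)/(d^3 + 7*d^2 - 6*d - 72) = (d - 4)/(d + 4)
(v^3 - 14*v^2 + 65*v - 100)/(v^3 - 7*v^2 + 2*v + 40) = (v - 5)/(v + 2)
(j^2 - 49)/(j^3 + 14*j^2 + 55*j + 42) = (j - 7)/(j^2 + 7*j + 6)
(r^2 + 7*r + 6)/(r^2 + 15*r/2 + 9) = 2*(r + 1)/(2*r + 3)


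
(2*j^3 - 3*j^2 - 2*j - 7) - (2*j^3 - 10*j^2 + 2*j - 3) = 7*j^2 - 4*j - 4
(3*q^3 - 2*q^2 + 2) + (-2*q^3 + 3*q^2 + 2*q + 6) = q^3 + q^2 + 2*q + 8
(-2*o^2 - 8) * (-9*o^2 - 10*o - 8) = 18*o^4 + 20*o^3 + 88*o^2 + 80*o + 64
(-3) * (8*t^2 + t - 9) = -24*t^2 - 3*t + 27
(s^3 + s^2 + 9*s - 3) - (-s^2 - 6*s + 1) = s^3 + 2*s^2 + 15*s - 4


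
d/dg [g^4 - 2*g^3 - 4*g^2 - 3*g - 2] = 4*g^3 - 6*g^2 - 8*g - 3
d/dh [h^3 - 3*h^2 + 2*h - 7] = 3*h^2 - 6*h + 2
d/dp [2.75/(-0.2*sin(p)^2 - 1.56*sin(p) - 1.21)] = (1.1*sin(p) + 4.29)*cos(p)/(0.2*sin(p)^2 + 1.56*sin(p) + 1.21)^2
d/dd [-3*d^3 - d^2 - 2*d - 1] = -9*d^2 - 2*d - 2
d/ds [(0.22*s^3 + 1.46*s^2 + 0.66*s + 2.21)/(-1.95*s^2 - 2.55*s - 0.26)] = (-0.429*s^4 - 1.122*s^3 - 2.6076*s^2 + 7.8598*s + 5.4639)/(3.8025*s^4 + 9.945*s^3 + 7.5165*s^2 + 1.326*s + 0.0676)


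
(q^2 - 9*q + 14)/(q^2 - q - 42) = (q - 2)/(q + 6)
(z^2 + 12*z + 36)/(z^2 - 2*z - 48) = (z + 6)/(z - 8)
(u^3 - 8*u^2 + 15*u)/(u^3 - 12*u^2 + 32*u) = (u^2 - 8*u + 15)/(u^2 - 12*u + 32)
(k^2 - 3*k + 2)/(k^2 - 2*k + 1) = (k - 2)/(k - 1)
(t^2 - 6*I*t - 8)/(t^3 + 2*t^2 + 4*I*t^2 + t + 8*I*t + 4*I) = (t^2 - 6*I*t - 8)/(t^3 + t^2*(2 + 4*I) + t*(1 + 8*I) + 4*I)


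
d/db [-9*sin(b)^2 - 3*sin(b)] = -3*(6*sin(b) + 1)*cos(b)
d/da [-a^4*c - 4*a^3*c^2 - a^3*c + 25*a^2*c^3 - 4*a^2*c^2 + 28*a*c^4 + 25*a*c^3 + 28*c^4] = c*(-4*a^3 - 12*a^2*c - 3*a^2 + 50*a*c^2 - 8*a*c + 28*c^3 + 25*c^2)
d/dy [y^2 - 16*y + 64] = 2*y - 16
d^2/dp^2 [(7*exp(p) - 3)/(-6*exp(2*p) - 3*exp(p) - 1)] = (-252*exp(4*p) + 558*exp(3*p) + 414*exp(2*p) - 24*exp(p) - 16)*exp(p)/(216*exp(6*p) + 324*exp(5*p) + 270*exp(4*p) + 135*exp(3*p) + 45*exp(2*p) + 9*exp(p) + 1)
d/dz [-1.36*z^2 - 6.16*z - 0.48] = -2.72*z - 6.16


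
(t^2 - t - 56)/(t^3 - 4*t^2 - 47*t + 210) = (t - 8)/(t^2 - 11*t + 30)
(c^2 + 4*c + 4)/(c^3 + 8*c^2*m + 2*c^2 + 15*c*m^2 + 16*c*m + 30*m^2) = (c + 2)/(c^2 + 8*c*m + 15*m^2)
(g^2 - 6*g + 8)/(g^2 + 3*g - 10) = (g - 4)/(g + 5)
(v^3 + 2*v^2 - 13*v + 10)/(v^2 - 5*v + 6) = (v^2 + 4*v - 5)/(v - 3)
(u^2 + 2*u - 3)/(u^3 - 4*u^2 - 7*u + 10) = (u + 3)/(u^2 - 3*u - 10)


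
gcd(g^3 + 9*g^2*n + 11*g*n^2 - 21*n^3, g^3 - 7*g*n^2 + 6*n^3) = g^2 + 2*g*n - 3*n^2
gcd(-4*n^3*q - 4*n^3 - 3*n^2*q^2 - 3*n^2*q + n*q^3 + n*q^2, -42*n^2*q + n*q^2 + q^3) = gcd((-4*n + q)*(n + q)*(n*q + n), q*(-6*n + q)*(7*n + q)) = 1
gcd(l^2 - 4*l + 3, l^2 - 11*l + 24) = l - 3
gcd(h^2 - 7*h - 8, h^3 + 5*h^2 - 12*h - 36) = 1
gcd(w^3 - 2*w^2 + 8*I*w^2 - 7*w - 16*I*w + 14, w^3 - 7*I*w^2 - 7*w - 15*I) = w + I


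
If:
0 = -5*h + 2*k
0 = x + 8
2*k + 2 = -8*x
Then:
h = 62/5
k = 31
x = -8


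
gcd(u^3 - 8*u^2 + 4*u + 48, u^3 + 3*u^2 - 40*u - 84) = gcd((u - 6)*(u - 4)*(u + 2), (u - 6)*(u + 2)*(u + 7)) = u^2 - 4*u - 12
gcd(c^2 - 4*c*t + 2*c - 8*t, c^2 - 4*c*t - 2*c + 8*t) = -c + 4*t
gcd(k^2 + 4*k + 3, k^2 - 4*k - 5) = k + 1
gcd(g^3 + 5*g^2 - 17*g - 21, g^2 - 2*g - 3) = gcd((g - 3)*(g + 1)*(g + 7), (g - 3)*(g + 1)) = g^2 - 2*g - 3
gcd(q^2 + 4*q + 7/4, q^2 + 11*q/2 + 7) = q + 7/2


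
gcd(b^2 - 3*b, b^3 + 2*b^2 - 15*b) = b^2 - 3*b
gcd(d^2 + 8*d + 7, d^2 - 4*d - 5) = d + 1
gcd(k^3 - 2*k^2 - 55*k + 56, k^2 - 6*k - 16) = k - 8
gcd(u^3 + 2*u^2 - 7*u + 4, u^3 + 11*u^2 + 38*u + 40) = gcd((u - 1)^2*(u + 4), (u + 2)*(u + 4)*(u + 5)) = u + 4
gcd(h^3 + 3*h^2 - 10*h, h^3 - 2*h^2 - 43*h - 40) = h + 5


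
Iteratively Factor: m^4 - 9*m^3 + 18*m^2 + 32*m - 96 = (m - 4)*(m^3 - 5*m^2 - 2*m + 24) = (m - 4)*(m - 3)*(m^2 - 2*m - 8) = (m - 4)*(m - 3)*(m + 2)*(m - 4)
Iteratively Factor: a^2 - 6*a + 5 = (a - 1)*(a - 5)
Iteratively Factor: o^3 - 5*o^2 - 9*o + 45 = (o - 3)*(o^2 - 2*o - 15) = (o - 3)*(o + 3)*(o - 5)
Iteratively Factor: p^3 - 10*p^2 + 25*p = (p)*(p^2 - 10*p + 25) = p*(p - 5)*(p - 5)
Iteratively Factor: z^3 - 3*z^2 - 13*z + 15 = (z + 3)*(z^2 - 6*z + 5) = (z - 1)*(z + 3)*(z - 5)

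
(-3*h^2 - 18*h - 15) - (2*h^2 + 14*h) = -5*h^2 - 32*h - 15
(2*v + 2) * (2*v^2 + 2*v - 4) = 4*v^3 + 8*v^2 - 4*v - 8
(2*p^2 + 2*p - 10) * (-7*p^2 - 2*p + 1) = -14*p^4 - 18*p^3 + 68*p^2 + 22*p - 10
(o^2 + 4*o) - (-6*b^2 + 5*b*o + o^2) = 6*b^2 - 5*b*o + 4*o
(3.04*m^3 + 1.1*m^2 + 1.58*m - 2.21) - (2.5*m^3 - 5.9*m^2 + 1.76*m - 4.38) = 0.54*m^3 + 7.0*m^2 - 0.18*m + 2.17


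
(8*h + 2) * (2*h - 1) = 16*h^2 - 4*h - 2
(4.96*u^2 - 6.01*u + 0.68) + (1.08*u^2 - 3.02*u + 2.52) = 6.04*u^2 - 9.03*u + 3.2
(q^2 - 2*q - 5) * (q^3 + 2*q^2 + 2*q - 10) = q^5 - 7*q^3 - 24*q^2 + 10*q + 50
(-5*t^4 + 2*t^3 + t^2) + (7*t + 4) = -5*t^4 + 2*t^3 + t^2 + 7*t + 4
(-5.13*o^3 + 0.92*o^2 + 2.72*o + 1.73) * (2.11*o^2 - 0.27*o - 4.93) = -10.8243*o^5 + 3.3263*o^4 + 30.7817*o^3 - 1.6197*o^2 - 13.8767*o - 8.5289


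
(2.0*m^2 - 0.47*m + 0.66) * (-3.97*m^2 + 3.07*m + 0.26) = -7.94*m^4 + 8.0059*m^3 - 3.5431*m^2 + 1.904*m + 0.1716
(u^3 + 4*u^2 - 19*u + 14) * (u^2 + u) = u^5 + 5*u^4 - 15*u^3 - 5*u^2 + 14*u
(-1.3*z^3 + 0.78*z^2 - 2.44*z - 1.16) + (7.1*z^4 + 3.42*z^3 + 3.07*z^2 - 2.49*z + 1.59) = 7.1*z^4 + 2.12*z^3 + 3.85*z^2 - 4.93*z + 0.43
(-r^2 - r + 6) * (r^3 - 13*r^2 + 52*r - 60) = -r^5 + 12*r^4 - 33*r^3 - 70*r^2 + 372*r - 360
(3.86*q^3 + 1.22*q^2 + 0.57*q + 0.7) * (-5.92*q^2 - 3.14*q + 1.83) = -22.8512*q^5 - 19.3428*q^4 - 0.1414*q^3 - 3.7012*q^2 - 1.1549*q + 1.281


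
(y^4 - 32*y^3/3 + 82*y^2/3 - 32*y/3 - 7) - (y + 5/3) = y^4 - 32*y^3/3 + 82*y^2/3 - 35*y/3 - 26/3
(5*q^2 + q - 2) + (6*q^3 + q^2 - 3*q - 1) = 6*q^3 + 6*q^2 - 2*q - 3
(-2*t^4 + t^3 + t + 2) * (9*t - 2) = -18*t^5 + 13*t^4 - 2*t^3 + 9*t^2 + 16*t - 4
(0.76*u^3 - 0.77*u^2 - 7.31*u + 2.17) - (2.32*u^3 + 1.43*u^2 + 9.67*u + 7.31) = -1.56*u^3 - 2.2*u^2 - 16.98*u - 5.14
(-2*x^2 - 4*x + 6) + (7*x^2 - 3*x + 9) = 5*x^2 - 7*x + 15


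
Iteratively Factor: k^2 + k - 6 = (k - 2)*(k + 3)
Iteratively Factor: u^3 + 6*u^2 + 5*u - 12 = (u + 4)*(u^2 + 2*u - 3) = (u - 1)*(u + 4)*(u + 3)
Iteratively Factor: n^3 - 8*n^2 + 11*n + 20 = (n - 5)*(n^2 - 3*n - 4) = (n - 5)*(n - 4)*(n + 1)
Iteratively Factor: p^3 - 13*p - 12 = (p + 3)*(p^2 - 3*p - 4) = (p + 1)*(p + 3)*(p - 4)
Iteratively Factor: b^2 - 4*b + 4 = (b - 2)*(b - 2)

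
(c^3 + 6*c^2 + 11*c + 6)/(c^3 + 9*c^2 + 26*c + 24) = (c + 1)/(c + 4)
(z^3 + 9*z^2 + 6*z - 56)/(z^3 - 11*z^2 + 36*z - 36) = (z^2 + 11*z + 28)/(z^2 - 9*z + 18)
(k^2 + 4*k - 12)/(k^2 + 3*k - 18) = (k - 2)/(k - 3)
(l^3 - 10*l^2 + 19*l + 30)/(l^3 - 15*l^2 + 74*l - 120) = (l + 1)/(l - 4)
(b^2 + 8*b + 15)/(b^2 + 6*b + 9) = (b + 5)/(b + 3)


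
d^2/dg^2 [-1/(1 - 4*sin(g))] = 4*(-4*sin(g)^2 - sin(g) + 8)/(4*sin(g) - 1)^3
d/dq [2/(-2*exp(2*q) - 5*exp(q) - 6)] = (8*exp(q) + 10)*exp(q)/(2*exp(2*q) + 5*exp(q) + 6)^2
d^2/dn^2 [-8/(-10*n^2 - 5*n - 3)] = 80*(-20*n^2 - 10*n + 5*(4*n + 1)^2 - 6)/(10*n^2 + 5*n + 3)^3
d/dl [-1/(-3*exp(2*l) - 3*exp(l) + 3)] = (-2*exp(l) - 1)*exp(l)/(3*(exp(2*l) + exp(l) - 1)^2)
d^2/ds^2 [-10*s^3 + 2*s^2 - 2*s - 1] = 4 - 60*s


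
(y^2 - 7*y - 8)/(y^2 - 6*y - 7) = (y - 8)/(y - 7)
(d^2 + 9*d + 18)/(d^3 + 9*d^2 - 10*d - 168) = (d + 3)/(d^2 + 3*d - 28)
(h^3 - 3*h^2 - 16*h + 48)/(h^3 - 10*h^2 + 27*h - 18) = (h^2 - 16)/(h^2 - 7*h + 6)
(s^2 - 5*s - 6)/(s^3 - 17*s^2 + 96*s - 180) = (s + 1)/(s^2 - 11*s + 30)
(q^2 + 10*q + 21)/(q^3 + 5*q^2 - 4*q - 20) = (q^2 + 10*q + 21)/(q^3 + 5*q^2 - 4*q - 20)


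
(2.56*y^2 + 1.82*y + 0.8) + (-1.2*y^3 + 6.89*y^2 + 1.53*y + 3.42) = -1.2*y^3 + 9.45*y^2 + 3.35*y + 4.22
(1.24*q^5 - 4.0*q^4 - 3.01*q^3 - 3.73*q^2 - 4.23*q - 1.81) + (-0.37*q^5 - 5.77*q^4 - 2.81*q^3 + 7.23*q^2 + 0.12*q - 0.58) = 0.87*q^5 - 9.77*q^4 - 5.82*q^3 + 3.5*q^2 - 4.11*q - 2.39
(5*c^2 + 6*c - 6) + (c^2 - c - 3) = 6*c^2 + 5*c - 9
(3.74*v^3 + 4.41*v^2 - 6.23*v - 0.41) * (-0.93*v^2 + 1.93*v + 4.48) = -3.4782*v^5 + 3.1169*v^4 + 31.0604*v^3 + 8.1142*v^2 - 28.7017*v - 1.8368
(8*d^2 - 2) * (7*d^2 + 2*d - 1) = 56*d^4 + 16*d^3 - 22*d^2 - 4*d + 2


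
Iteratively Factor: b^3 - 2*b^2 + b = (b)*(b^2 - 2*b + 1) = b*(b - 1)*(b - 1)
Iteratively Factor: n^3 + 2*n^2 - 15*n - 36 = (n - 4)*(n^2 + 6*n + 9) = (n - 4)*(n + 3)*(n + 3)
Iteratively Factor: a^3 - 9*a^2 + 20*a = (a - 5)*(a^2 - 4*a) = (a - 5)*(a - 4)*(a)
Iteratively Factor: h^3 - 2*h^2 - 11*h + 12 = (h + 3)*(h^2 - 5*h + 4) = (h - 1)*(h + 3)*(h - 4)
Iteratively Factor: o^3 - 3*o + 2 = (o - 1)*(o^2 + o - 2) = (o - 1)^2*(o + 2)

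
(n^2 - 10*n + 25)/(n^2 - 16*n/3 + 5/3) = 3*(n - 5)/(3*n - 1)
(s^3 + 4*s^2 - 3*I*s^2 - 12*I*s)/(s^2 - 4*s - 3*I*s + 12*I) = s*(s + 4)/(s - 4)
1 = 1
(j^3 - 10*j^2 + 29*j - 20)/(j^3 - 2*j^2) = (j^3 - 10*j^2 + 29*j - 20)/(j^2*(j - 2))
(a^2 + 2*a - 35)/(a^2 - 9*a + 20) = (a + 7)/(a - 4)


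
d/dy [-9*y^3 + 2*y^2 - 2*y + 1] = -27*y^2 + 4*y - 2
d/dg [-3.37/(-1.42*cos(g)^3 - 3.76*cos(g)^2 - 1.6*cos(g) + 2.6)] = (14.3562*cos(g)^2 + 25.3424*cos(g) + 5.392)*sin(g)/(1.42*cos(g)^3 + 3.76*cos(g)^2 + 1.6*cos(g) - 2.6)^2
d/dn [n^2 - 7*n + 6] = 2*n - 7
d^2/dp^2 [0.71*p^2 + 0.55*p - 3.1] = 1.42000000000000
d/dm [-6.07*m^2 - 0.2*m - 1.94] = -12.14*m - 0.2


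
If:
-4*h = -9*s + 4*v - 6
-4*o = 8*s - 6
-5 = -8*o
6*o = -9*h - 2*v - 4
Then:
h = -407/224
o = 5/8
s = 7/16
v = 1927/448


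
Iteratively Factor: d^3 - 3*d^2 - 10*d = (d - 5)*(d^2 + 2*d) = d*(d - 5)*(d + 2)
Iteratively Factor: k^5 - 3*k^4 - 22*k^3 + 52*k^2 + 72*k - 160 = (k - 2)*(k^4 - k^3 - 24*k^2 + 4*k + 80) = (k - 2)*(k + 2)*(k^3 - 3*k^2 - 18*k + 40) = (k - 2)^2*(k + 2)*(k^2 - k - 20) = (k - 2)^2*(k + 2)*(k + 4)*(k - 5)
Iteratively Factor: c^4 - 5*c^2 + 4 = (c + 2)*(c^3 - 2*c^2 - c + 2) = (c + 1)*(c + 2)*(c^2 - 3*c + 2) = (c - 2)*(c + 1)*(c + 2)*(c - 1)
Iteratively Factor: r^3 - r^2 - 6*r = (r)*(r^2 - r - 6) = r*(r - 3)*(r + 2)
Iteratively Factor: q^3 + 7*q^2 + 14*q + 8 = (q + 4)*(q^2 + 3*q + 2) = (q + 1)*(q + 4)*(q + 2)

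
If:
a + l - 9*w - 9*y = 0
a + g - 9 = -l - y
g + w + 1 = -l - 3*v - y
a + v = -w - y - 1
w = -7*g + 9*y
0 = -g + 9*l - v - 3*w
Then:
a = 245/298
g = 1583/298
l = -127/149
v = -271/149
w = -1109/298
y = 554/149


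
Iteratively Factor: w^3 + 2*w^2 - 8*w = (w - 2)*(w^2 + 4*w) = (w - 2)*(w + 4)*(w)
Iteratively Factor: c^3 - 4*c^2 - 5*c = (c + 1)*(c^2 - 5*c) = c*(c + 1)*(c - 5)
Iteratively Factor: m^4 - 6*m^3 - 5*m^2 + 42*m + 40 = (m + 1)*(m^3 - 7*m^2 + 2*m + 40) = (m - 4)*(m + 1)*(m^2 - 3*m - 10) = (m - 5)*(m - 4)*(m + 1)*(m + 2)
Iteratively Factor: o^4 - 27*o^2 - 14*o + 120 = (o - 5)*(o^3 + 5*o^2 - 2*o - 24) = (o - 5)*(o + 3)*(o^2 + 2*o - 8) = (o - 5)*(o - 2)*(o + 3)*(o + 4)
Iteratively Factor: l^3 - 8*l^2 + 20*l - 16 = (l - 2)*(l^2 - 6*l + 8) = (l - 4)*(l - 2)*(l - 2)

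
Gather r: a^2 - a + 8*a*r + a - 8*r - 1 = a^2 + r*(8*a - 8) - 1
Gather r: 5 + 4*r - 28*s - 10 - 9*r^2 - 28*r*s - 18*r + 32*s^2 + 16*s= -9*r^2 + r*(-28*s - 14) + 32*s^2 - 12*s - 5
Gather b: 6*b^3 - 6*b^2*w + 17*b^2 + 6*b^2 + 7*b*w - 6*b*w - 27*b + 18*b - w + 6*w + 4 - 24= 6*b^3 + b^2*(23 - 6*w) + b*(w - 9) + 5*w - 20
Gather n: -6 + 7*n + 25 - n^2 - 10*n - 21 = -n^2 - 3*n - 2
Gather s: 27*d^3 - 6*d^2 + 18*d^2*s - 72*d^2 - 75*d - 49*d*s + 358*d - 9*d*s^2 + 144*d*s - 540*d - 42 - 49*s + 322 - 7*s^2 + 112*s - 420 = 27*d^3 - 78*d^2 - 257*d + s^2*(-9*d - 7) + s*(18*d^2 + 95*d + 63) - 140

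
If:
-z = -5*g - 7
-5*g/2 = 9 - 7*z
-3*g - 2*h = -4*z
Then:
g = -16/13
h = 46/13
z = 11/13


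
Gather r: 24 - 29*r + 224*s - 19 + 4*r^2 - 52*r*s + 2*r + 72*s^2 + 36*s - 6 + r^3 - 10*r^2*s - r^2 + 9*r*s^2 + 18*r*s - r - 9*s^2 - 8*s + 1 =r^3 + r^2*(3 - 10*s) + r*(9*s^2 - 34*s - 28) + 63*s^2 + 252*s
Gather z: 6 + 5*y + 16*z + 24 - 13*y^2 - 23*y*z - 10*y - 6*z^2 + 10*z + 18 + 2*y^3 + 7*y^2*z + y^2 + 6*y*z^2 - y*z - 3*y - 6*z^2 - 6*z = 2*y^3 - 12*y^2 - 8*y + z^2*(6*y - 12) + z*(7*y^2 - 24*y + 20) + 48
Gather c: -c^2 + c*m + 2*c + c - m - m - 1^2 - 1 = -c^2 + c*(m + 3) - 2*m - 2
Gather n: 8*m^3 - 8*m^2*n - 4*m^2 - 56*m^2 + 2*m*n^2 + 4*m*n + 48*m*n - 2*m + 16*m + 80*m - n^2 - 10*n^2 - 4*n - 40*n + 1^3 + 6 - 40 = 8*m^3 - 60*m^2 + 94*m + n^2*(2*m - 11) + n*(-8*m^2 + 52*m - 44) - 33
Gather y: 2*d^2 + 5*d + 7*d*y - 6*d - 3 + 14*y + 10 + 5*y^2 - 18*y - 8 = 2*d^2 - d + 5*y^2 + y*(7*d - 4) - 1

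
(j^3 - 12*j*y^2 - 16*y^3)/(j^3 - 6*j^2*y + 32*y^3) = (-j - 2*y)/(-j + 4*y)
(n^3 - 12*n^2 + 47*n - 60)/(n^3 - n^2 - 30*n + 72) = (n - 5)/(n + 6)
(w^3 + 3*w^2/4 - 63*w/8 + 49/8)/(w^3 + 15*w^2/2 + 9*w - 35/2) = (w - 7/4)/(w + 5)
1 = 1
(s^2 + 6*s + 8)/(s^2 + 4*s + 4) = (s + 4)/(s + 2)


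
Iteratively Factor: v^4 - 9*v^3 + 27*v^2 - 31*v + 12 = (v - 4)*(v^3 - 5*v^2 + 7*v - 3) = (v - 4)*(v - 3)*(v^2 - 2*v + 1) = (v - 4)*(v - 3)*(v - 1)*(v - 1)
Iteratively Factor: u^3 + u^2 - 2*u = (u + 2)*(u^2 - u) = (u - 1)*(u + 2)*(u)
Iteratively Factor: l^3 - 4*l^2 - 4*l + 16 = (l + 2)*(l^2 - 6*l + 8) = (l - 4)*(l + 2)*(l - 2)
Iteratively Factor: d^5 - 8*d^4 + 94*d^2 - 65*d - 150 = (d + 1)*(d^4 - 9*d^3 + 9*d^2 + 85*d - 150) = (d - 2)*(d + 1)*(d^3 - 7*d^2 - 5*d + 75) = (d - 5)*(d - 2)*(d + 1)*(d^2 - 2*d - 15) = (d - 5)^2*(d - 2)*(d + 1)*(d + 3)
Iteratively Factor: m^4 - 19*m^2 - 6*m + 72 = (m + 3)*(m^3 - 3*m^2 - 10*m + 24) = (m - 4)*(m + 3)*(m^2 + m - 6) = (m - 4)*(m - 2)*(m + 3)*(m + 3)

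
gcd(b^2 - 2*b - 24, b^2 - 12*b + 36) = b - 6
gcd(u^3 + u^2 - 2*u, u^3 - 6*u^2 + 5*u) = u^2 - u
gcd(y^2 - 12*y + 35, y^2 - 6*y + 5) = y - 5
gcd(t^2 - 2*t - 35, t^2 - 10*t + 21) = t - 7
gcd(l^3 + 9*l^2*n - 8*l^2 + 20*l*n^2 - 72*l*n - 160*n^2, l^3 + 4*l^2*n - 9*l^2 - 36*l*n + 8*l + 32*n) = l^2 + 4*l*n - 8*l - 32*n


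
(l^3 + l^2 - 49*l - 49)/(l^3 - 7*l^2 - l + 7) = (l + 7)/(l - 1)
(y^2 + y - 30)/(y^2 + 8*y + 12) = (y - 5)/(y + 2)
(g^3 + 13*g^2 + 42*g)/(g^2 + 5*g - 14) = g*(g + 6)/(g - 2)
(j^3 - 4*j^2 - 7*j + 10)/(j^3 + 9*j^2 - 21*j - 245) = (j^2 + j - 2)/(j^2 + 14*j + 49)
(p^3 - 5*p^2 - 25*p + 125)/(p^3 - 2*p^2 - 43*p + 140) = (p^2 - 25)/(p^2 + 3*p - 28)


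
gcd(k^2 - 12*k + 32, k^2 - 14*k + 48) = k - 8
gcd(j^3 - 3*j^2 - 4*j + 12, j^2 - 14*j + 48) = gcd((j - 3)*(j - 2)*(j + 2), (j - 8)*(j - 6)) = 1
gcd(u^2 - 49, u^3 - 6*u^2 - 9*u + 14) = u - 7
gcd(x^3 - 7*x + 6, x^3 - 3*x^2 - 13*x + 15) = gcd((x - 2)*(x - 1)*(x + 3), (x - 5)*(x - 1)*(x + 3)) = x^2 + 2*x - 3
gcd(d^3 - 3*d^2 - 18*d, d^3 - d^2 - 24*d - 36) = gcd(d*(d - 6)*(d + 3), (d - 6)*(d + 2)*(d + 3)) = d^2 - 3*d - 18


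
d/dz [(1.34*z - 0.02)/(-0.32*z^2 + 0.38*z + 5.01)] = (0.4288*z^2 - 0.0128*z + 6.721)/(0.1024*z^4 - 0.2432*z^3 - 3.062*z^2 + 3.8076*z + 25.1001)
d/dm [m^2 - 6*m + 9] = 2*m - 6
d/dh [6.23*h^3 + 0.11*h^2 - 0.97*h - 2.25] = 18.69*h^2 + 0.22*h - 0.97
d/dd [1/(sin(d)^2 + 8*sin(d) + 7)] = -2*(sin(d) + 4)*cos(d)/(sin(d)^2 + 8*sin(d) + 7)^2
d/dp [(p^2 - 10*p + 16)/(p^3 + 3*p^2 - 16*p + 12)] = (-p^2 + 16*p + 34)/(p^4 + 10*p^3 + 13*p^2 - 60*p + 36)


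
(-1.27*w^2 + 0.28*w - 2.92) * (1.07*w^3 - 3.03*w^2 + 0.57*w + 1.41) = -1.3589*w^5 + 4.1477*w^4 - 4.6967*w^3 + 7.2165*w^2 - 1.2696*w - 4.1172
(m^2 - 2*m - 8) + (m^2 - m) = 2*m^2 - 3*m - 8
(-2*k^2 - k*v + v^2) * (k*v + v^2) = -2*k^3*v - 3*k^2*v^2 + v^4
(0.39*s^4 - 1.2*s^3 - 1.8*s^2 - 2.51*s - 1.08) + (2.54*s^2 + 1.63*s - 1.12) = 0.39*s^4 - 1.2*s^3 + 0.74*s^2 - 0.88*s - 2.2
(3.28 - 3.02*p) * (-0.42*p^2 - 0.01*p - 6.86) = 1.2684*p^3 - 1.3474*p^2 + 20.6844*p - 22.5008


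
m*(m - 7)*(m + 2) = m^3 - 5*m^2 - 14*m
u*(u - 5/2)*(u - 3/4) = u^3 - 13*u^2/4 + 15*u/8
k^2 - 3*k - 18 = (k - 6)*(k + 3)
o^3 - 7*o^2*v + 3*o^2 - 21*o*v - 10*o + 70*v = (o - 2)*(o + 5)*(o - 7*v)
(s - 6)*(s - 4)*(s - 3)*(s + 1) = s^4 - 12*s^3 + 41*s^2 - 18*s - 72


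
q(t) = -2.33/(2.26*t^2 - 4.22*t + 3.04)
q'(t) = -2.33*(4.22 - 4.52*t)/(2.26*t^2 - 4.22*t + 3.04)^2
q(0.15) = -0.95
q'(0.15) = -1.37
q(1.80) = -0.84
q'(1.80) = 1.19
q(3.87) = -0.11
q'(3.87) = 0.07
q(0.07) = -0.85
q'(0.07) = -1.20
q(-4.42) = -0.04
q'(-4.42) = -0.01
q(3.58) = -0.14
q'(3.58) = 0.10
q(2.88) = -0.24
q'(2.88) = 0.22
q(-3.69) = -0.05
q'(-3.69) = -0.02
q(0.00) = -0.77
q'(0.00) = -1.06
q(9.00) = -0.02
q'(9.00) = 0.00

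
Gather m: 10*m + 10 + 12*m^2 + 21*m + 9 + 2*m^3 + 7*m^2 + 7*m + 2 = 2*m^3 + 19*m^2 + 38*m + 21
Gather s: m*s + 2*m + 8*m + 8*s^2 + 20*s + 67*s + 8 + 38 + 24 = 10*m + 8*s^2 + s*(m + 87) + 70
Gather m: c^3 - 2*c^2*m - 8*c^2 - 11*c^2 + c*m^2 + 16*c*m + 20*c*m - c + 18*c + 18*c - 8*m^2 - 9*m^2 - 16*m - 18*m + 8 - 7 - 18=c^3 - 19*c^2 + 35*c + m^2*(c - 17) + m*(-2*c^2 + 36*c - 34) - 17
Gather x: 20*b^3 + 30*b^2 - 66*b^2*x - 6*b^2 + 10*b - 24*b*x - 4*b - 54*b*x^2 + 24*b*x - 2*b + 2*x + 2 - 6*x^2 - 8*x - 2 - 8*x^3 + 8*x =20*b^3 + 24*b^2 + 4*b - 8*x^3 + x^2*(-54*b - 6) + x*(2 - 66*b^2)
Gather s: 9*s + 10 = 9*s + 10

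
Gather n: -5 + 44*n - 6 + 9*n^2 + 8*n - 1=9*n^2 + 52*n - 12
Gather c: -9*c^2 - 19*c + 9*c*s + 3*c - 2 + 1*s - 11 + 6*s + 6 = -9*c^2 + c*(9*s - 16) + 7*s - 7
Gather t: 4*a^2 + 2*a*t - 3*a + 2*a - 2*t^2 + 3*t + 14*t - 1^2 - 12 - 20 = 4*a^2 - a - 2*t^2 + t*(2*a + 17) - 33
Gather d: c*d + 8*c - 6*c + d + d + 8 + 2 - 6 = 2*c + d*(c + 2) + 4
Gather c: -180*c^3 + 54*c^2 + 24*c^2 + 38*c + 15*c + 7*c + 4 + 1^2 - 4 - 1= -180*c^3 + 78*c^2 + 60*c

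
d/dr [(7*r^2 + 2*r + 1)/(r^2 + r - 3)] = (5*r^2 - 44*r - 7)/(r^4 + 2*r^3 - 5*r^2 - 6*r + 9)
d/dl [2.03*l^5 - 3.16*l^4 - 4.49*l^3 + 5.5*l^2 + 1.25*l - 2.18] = 10.15*l^4 - 12.64*l^3 - 13.47*l^2 + 11.0*l + 1.25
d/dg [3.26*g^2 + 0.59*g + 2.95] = 6.52*g + 0.59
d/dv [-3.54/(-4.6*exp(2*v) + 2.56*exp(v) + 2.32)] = (9.0624 - 32.568*exp(v))*exp(v)/(-4.6*exp(2*v) + 2.56*exp(v) + 2.32)^2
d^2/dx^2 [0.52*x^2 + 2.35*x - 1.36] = 1.04000000000000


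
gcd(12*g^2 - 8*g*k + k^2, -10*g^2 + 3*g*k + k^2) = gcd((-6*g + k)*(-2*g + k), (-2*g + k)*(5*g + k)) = 2*g - k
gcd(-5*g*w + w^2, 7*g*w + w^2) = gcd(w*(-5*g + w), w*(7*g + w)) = w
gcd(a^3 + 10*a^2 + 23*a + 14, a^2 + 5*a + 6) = a + 2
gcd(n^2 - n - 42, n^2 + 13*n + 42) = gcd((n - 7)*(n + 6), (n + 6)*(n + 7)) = n + 6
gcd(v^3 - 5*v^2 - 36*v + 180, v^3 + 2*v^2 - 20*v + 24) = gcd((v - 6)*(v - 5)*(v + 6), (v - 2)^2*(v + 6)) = v + 6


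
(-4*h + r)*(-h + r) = 4*h^2 - 5*h*r + r^2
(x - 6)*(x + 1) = x^2 - 5*x - 6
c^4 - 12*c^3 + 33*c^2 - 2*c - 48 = (c - 8)*(c - 3)*(c - 2)*(c + 1)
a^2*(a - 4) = a^3 - 4*a^2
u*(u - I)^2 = u^3 - 2*I*u^2 - u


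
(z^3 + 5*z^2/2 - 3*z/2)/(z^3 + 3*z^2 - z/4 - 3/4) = 2*z/(2*z + 1)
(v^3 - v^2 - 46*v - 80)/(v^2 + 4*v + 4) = (v^2 - 3*v - 40)/(v + 2)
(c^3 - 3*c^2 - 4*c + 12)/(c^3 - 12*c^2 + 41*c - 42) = (c + 2)/(c - 7)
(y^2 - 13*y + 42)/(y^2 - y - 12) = (-y^2 + 13*y - 42)/(-y^2 + y + 12)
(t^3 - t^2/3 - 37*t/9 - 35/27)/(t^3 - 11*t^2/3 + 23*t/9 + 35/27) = (3*t + 5)/(3*t - 5)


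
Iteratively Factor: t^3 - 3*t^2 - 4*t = (t - 4)*(t^2 + t) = t*(t - 4)*(t + 1)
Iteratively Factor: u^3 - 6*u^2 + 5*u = (u - 5)*(u^2 - u) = u*(u - 5)*(u - 1)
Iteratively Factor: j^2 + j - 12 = (j - 3)*(j + 4)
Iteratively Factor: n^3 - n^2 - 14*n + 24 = (n + 4)*(n^2 - 5*n + 6) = (n - 2)*(n + 4)*(n - 3)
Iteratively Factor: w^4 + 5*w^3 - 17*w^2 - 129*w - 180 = (w + 3)*(w^3 + 2*w^2 - 23*w - 60) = (w + 3)*(w + 4)*(w^2 - 2*w - 15) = (w - 5)*(w + 3)*(w + 4)*(w + 3)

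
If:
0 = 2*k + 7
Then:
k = -7/2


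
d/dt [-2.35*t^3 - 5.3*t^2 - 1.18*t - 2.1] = -7.05*t^2 - 10.6*t - 1.18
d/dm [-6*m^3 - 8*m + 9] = -18*m^2 - 8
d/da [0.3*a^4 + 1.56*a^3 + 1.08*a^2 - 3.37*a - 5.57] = 1.2*a^3 + 4.68*a^2 + 2.16*a - 3.37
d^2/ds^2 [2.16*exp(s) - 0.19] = 2.16*exp(s)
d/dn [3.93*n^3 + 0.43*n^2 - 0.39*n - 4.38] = 11.79*n^2 + 0.86*n - 0.39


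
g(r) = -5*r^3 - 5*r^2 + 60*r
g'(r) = -15*r^2 - 10*r + 60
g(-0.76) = -46.29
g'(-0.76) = 58.94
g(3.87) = -132.49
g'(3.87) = -203.35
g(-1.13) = -66.97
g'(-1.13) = 52.15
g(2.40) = 46.08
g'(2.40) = -50.40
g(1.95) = 60.91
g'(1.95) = -16.54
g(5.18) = -518.32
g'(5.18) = -394.29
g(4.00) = -160.00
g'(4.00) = -220.00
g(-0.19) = -11.55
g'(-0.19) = 61.36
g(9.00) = -3510.00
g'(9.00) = -1245.00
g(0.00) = 0.00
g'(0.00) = 60.00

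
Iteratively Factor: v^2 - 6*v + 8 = (v - 4)*(v - 2)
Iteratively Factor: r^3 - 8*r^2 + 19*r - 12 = (r - 3)*(r^2 - 5*r + 4) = (r - 4)*(r - 3)*(r - 1)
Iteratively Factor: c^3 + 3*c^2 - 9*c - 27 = (c + 3)*(c^2 - 9) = (c - 3)*(c + 3)*(c + 3)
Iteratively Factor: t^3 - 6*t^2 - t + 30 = (t - 5)*(t^2 - t - 6) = (t - 5)*(t + 2)*(t - 3)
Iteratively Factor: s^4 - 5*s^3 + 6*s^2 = (s - 3)*(s^3 - 2*s^2) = s*(s - 3)*(s^2 - 2*s) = s*(s - 3)*(s - 2)*(s)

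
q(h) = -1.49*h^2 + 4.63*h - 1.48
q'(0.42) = 3.38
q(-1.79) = -14.54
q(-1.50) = -11.78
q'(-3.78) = 15.89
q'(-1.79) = 9.96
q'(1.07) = 1.44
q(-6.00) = -82.90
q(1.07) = 1.77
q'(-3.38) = 14.70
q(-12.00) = -271.60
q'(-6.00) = 22.51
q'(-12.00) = 40.39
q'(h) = 4.63 - 2.98*h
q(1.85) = 1.99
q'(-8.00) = 28.47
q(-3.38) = -34.15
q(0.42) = 0.20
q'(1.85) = -0.88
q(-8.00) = -133.88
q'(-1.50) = 9.10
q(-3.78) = -40.27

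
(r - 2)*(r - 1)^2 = r^3 - 4*r^2 + 5*r - 2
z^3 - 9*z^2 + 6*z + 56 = (z - 7)*(z - 4)*(z + 2)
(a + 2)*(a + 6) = a^2 + 8*a + 12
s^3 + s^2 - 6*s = s*(s - 2)*(s + 3)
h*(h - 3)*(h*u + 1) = h^3*u - 3*h^2*u + h^2 - 3*h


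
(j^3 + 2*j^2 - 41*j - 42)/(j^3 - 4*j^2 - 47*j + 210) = (j + 1)/(j - 5)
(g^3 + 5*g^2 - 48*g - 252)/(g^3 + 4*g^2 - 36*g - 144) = (g^2 - g - 42)/(g^2 - 2*g - 24)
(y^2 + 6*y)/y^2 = (y + 6)/y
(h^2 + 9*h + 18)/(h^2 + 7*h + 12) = (h + 6)/(h + 4)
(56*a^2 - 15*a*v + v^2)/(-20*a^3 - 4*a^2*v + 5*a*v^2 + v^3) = (-56*a^2 + 15*a*v - v^2)/(20*a^3 + 4*a^2*v - 5*a*v^2 - v^3)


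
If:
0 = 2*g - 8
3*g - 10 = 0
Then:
No Solution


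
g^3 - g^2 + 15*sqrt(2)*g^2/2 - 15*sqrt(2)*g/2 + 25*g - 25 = (g - 1)*(g + 5*sqrt(2)/2)*(g + 5*sqrt(2))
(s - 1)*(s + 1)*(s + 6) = s^3 + 6*s^2 - s - 6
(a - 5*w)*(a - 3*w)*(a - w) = a^3 - 9*a^2*w + 23*a*w^2 - 15*w^3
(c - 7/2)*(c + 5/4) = c^2 - 9*c/4 - 35/8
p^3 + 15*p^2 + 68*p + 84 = (p + 2)*(p + 6)*(p + 7)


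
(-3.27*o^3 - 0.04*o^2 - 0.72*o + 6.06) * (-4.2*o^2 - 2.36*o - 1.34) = 13.734*o^5 + 7.8852*o^4 + 7.5002*o^3 - 23.6992*o^2 - 13.3368*o - 8.1204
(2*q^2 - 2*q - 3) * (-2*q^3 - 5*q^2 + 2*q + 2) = -4*q^5 - 6*q^4 + 20*q^3 + 15*q^2 - 10*q - 6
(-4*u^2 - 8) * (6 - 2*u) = 8*u^3 - 24*u^2 + 16*u - 48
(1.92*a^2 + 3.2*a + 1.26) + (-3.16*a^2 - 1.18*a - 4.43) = -1.24*a^2 + 2.02*a - 3.17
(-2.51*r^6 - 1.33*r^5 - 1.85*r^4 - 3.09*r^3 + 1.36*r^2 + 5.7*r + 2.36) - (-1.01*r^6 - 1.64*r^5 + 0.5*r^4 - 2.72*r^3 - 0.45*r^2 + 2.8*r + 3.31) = -1.5*r^6 + 0.31*r^5 - 2.35*r^4 - 0.37*r^3 + 1.81*r^2 + 2.9*r - 0.95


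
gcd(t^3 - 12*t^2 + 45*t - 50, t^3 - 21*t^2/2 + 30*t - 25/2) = t^2 - 10*t + 25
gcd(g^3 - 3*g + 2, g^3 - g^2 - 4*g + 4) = g^2 + g - 2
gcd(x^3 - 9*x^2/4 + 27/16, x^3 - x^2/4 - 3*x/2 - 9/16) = x^2 - 3*x/4 - 9/8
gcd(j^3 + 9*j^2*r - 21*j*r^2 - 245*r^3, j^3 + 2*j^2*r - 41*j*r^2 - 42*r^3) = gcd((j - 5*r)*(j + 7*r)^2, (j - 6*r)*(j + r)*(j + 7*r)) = j + 7*r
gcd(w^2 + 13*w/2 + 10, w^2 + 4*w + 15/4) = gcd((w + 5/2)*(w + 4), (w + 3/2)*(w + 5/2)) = w + 5/2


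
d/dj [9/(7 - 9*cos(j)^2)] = -324*sin(2*j)/(9*cos(2*j) - 5)^2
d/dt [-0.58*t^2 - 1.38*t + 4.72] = -1.16*t - 1.38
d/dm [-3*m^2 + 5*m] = 5 - 6*m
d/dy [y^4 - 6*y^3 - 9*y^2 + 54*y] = 4*y^3 - 18*y^2 - 18*y + 54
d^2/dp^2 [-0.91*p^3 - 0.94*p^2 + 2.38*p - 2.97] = -5.46*p - 1.88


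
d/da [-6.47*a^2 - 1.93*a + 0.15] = -12.94*a - 1.93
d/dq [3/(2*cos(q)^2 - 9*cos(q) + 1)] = 3*(4*cos(q) - 9)*sin(q)/(-9*cos(q) + cos(2*q) + 2)^2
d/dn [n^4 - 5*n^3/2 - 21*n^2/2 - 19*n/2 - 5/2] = 4*n^3 - 15*n^2/2 - 21*n - 19/2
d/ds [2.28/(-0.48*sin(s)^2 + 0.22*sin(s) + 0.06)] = (2.1888*sin(s) - 0.5016)*cos(s)/(-0.48*sin(s)^2 + 0.22*sin(s) + 0.06)^2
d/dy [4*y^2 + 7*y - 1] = 8*y + 7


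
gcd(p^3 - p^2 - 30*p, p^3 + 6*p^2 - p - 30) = p + 5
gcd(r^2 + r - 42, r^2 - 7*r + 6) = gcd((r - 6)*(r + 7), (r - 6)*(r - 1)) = r - 6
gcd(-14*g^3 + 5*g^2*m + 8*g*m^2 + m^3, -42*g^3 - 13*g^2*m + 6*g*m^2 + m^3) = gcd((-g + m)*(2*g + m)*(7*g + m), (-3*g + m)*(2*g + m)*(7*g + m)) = 14*g^2 + 9*g*m + m^2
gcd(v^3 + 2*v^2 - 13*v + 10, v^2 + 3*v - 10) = v^2 + 3*v - 10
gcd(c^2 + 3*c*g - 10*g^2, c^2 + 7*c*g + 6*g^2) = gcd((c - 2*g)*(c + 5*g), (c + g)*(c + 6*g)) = 1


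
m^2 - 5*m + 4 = (m - 4)*(m - 1)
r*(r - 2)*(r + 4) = r^3 + 2*r^2 - 8*r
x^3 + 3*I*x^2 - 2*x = x*(x + I)*(x + 2*I)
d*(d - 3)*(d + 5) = d^3 + 2*d^2 - 15*d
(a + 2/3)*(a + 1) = a^2 + 5*a/3 + 2/3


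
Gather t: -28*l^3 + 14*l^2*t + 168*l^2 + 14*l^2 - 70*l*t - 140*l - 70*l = -28*l^3 + 182*l^2 - 210*l + t*(14*l^2 - 70*l)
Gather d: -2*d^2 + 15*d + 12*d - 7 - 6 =-2*d^2 + 27*d - 13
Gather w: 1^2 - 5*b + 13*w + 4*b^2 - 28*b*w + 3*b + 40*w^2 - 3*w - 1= 4*b^2 - 2*b + 40*w^2 + w*(10 - 28*b)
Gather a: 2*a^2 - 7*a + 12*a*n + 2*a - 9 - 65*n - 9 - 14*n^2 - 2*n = 2*a^2 + a*(12*n - 5) - 14*n^2 - 67*n - 18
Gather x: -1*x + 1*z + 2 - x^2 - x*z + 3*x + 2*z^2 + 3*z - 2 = -x^2 + x*(2 - z) + 2*z^2 + 4*z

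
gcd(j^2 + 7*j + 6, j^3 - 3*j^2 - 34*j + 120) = j + 6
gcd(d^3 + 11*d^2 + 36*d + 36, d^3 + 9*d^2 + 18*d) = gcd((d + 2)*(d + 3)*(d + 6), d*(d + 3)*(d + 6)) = d^2 + 9*d + 18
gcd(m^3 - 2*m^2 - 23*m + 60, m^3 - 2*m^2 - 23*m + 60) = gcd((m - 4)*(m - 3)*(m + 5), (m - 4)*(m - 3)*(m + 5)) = m^3 - 2*m^2 - 23*m + 60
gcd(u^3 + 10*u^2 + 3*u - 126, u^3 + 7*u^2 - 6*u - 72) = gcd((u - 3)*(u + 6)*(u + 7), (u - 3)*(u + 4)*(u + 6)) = u^2 + 3*u - 18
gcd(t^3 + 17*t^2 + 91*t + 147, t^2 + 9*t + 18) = t + 3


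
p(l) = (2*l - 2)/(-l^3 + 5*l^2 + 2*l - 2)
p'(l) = (2*l - 2)*(3*l^2 - 10*l - 2)/(-l^3 + 5*l^2 + 2*l - 2)^2 + 2/(-l^3 + 5*l^2 + 2*l - 2)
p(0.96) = -0.02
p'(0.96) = 0.60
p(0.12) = 1.04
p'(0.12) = 0.76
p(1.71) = 0.13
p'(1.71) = 0.06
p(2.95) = 0.18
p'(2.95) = 0.05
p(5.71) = -0.69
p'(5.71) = 1.79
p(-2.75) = -0.15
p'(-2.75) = -0.10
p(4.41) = 0.37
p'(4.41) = 0.36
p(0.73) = -0.31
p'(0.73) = 2.53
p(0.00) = 1.00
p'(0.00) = 0.00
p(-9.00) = -0.02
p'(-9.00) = 0.00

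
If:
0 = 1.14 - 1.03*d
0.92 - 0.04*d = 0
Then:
No Solution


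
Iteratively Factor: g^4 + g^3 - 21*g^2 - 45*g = (g + 3)*(g^3 - 2*g^2 - 15*g) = (g + 3)^2*(g^2 - 5*g) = (g - 5)*(g + 3)^2*(g)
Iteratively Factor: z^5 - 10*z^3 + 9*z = (z)*(z^4 - 10*z^2 + 9) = z*(z - 1)*(z^3 + z^2 - 9*z - 9) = z*(z - 1)*(z + 3)*(z^2 - 2*z - 3) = z*(z - 1)*(z + 1)*(z + 3)*(z - 3)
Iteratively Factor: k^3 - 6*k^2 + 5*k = (k - 1)*(k^2 - 5*k) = k*(k - 1)*(k - 5)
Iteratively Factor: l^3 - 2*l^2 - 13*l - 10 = (l + 1)*(l^2 - 3*l - 10) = (l + 1)*(l + 2)*(l - 5)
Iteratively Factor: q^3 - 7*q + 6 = (q - 2)*(q^2 + 2*q - 3) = (q - 2)*(q + 3)*(q - 1)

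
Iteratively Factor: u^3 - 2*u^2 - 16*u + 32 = (u - 4)*(u^2 + 2*u - 8) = (u - 4)*(u + 4)*(u - 2)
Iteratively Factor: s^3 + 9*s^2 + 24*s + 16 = (s + 4)*(s^2 + 5*s + 4) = (s + 1)*(s + 4)*(s + 4)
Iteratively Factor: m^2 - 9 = (m - 3)*(m + 3)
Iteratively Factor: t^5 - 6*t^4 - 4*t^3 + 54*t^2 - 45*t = (t + 3)*(t^4 - 9*t^3 + 23*t^2 - 15*t) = t*(t + 3)*(t^3 - 9*t^2 + 23*t - 15) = t*(t - 3)*(t + 3)*(t^2 - 6*t + 5) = t*(t - 5)*(t - 3)*(t + 3)*(t - 1)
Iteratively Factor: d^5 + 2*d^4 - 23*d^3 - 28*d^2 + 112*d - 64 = (d - 1)*(d^4 + 3*d^3 - 20*d^2 - 48*d + 64) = (d - 1)*(d + 4)*(d^3 - d^2 - 16*d + 16) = (d - 1)*(d + 4)^2*(d^2 - 5*d + 4) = (d - 4)*(d - 1)*(d + 4)^2*(d - 1)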